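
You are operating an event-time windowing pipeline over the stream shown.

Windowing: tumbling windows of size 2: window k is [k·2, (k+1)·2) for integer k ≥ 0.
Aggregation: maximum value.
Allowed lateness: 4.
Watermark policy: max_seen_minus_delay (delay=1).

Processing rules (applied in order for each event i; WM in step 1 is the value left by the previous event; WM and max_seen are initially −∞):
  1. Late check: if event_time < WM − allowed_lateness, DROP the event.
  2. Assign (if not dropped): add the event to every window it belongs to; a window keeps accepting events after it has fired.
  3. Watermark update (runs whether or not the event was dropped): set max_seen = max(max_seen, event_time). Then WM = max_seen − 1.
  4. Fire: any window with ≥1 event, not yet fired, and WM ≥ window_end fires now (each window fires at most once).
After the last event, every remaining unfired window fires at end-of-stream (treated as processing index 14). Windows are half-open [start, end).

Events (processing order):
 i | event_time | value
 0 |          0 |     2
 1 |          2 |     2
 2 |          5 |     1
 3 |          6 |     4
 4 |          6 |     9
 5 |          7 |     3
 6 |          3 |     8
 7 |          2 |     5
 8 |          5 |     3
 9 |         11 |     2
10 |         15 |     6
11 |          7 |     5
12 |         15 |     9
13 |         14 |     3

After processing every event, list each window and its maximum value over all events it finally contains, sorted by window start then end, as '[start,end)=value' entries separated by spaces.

[0,2)=2 [2,4)=8 [4,6)=3 [6,8)=9 [10,12)=2 [14,16)=9

i=0 t=0 v=2: → [0,2); WM=-1
i=1 t=2 v=2: → [2,4); WM=1
i=2 t=5 v=1: → [4,6); WM=4; [0,2) fires=2 [2,4) fires=2
i=3 t=6 v=4: → [6,8); WM=5
i=4 t=6 v=9: → [6,8); WM=5
i=5 t=7 v=3: → [6,8); WM=6; [4,6) fires=1
i=6 t=3 v=8: → [2,4); WM=6
i=7 t=2 v=5: → [2,4); WM=6
i=8 t=5 v=3: → [4,6); WM=6
i=9 t=11 v=2: → [10,12); WM=10; [6,8) fires=9
i=10 t=15 v=6: → [14,16); WM=14; [10,12) fires=2
i=11 t=7 v=5: DROP (t<14-4); WM=14
i=12 t=15 v=9: → [14,16); WM=14
i=13 t=14 v=3: → [14,16); WM=14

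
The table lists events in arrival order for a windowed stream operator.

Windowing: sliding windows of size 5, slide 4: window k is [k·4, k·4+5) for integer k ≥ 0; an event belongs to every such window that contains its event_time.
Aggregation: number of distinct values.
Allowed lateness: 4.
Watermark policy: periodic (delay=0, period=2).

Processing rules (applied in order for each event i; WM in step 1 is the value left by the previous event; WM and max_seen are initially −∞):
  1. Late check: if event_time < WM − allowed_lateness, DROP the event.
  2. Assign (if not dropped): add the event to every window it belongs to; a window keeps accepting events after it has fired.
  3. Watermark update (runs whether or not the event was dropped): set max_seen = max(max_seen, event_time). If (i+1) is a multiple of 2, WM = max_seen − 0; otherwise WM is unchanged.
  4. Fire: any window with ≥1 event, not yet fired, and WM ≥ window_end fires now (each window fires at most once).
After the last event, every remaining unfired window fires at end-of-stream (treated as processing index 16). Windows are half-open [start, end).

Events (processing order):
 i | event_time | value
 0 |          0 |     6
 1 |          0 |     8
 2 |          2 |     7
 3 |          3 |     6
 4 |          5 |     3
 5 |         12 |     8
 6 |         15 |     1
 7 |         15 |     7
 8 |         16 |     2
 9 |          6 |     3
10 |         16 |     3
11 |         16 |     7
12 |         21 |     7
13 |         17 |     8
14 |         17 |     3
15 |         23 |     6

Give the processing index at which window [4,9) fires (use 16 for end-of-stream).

i=0 t=0 v=6: → [0,5); WM=−∞
i=1 t=0 v=8: → [0,5); WM=0
i=2 t=2 v=7: → [0,5); WM=0
i=3 t=3 v=6: → [0,5); WM=3
i=4 t=5 v=3: → [4,9); WM=3
i=5 t=12 v=8: → [12,17),[8,13); WM=12; [0,5) fires=3 [4,9) fires=1
i=6 t=15 v=1: → [12,17); WM=12
i=7 t=15 v=7: → [12,17); WM=15; [8,13) fires=1
i=8 t=16 v=2: → [16,21),[12,17); WM=15
i=9 t=6 v=3: DROP (t<15-4); WM=16
i=10 t=16 v=3: → [16,21),[12,17); WM=16
i=11 t=16 v=7: → [16,21),[12,17); WM=16
i=12 t=21 v=7: → [20,25); WM=16
i=13 t=17 v=8: → [16,21); WM=21; [12,17) fires=5 [16,21) fires=4
i=14 t=17 v=3: → [16,21); WM=21
i=15 t=23 v=6: → [20,25); WM=23

5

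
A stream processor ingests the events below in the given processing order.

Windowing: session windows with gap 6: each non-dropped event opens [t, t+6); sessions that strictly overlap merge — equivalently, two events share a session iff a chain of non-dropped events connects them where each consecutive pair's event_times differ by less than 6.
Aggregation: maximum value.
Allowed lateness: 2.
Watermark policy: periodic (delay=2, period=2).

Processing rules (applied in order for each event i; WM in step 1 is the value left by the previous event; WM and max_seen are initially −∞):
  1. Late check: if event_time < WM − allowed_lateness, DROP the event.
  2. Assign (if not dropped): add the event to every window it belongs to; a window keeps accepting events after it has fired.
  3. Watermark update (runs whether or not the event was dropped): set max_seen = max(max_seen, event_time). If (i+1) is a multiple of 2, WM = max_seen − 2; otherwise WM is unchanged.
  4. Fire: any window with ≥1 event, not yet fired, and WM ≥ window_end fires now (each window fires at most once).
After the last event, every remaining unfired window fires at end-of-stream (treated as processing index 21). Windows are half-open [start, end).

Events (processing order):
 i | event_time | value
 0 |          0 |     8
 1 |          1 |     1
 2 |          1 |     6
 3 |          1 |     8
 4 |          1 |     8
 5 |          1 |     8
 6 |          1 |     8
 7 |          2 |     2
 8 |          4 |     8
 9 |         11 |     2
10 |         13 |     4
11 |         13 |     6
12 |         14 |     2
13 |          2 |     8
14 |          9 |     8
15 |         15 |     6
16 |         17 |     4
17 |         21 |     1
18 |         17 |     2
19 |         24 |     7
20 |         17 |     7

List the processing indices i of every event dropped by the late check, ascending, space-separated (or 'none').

i=0 t=0 v=8: → [0,6); WM=−∞
i=1 t=1 v=1: → [0,7); WM=-1
i=2 t=1 v=6: → [0,7); WM=-1
i=3 t=1 v=8: → [0,7); WM=-1
i=4 t=1 v=8: → [0,7); WM=-1
i=5 t=1 v=8: → [0,7); WM=-1
i=6 t=1 v=8: → [0,7); WM=-1
i=7 t=2 v=2: → [0,8); WM=0
i=8 t=4 v=8: → [0,10); WM=0
i=9 t=11 v=2: → [11,17); WM=9
i=10 t=13 v=4: → [11,19); WM=9
i=11 t=13 v=6: → [11,19); WM=11
i=12 t=14 v=2: → [11,20); WM=11
i=13 t=2 v=8: DROP (t<11-2); WM=12
i=14 t=9 v=8: DROP (t<12-2); WM=12
i=15 t=15 v=6: → [11,21); WM=13
i=16 t=17 v=4: → [11,23); WM=13
i=17 t=21 v=1: → [11,27); WM=19
i=18 t=17 v=2: → [11,27); WM=19
i=19 t=24 v=7: → [11,30); WM=22
i=20 t=17 v=7: DROP (t<22-2); WM=22

13 14 20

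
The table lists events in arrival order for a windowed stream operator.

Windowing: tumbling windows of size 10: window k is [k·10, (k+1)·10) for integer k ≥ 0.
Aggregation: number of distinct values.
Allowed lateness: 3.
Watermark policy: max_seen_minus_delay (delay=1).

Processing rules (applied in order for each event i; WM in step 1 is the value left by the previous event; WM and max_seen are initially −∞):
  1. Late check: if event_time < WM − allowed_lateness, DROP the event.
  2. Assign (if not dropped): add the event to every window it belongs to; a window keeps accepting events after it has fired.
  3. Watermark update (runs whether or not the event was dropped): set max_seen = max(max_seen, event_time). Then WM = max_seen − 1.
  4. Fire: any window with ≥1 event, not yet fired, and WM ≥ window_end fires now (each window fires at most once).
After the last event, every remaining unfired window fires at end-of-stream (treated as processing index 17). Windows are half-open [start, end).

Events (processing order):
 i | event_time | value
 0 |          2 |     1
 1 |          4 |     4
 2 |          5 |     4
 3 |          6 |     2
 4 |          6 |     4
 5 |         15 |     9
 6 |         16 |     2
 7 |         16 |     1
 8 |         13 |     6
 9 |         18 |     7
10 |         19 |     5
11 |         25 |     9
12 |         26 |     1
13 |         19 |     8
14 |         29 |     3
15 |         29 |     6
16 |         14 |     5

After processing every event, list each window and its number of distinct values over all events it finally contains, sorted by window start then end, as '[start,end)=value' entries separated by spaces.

[0,10)=3 [10,20)=6 [20,30)=4

i=0 t=2 v=1: → [0,10); WM=1
i=1 t=4 v=4: → [0,10); WM=3
i=2 t=5 v=4: → [0,10); WM=4
i=3 t=6 v=2: → [0,10); WM=5
i=4 t=6 v=4: → [0,10); WM=5
i=5 t=15 v=9: → [10,20); WM=14; [0,10) fires=3
i=6 t=16 v=2: → [10,20); WM=15
i=7 t=16 v=1: → [10,20); WM=15
i=8 t=13 v=6: → [10,20); WM=15
i=9 t=18 v=7: → [10,20); WM=17
i=10 t=19 v=5: → [10,20); WM=18
i=11 t=25 v=9: → [20,30); WM=24; [10,20) fires=6
i=12 t=26 v=1: → [20,30); WM=25
i=13 t=19 v=8: DROP (t<25-3); WM=25
i=14 t=29 v=3: → [20,30); WM=28
i=15 t=29 v=6: → [20,30); WM=28
i=16 t=14 v=5: DROP (t<28-3); WM=28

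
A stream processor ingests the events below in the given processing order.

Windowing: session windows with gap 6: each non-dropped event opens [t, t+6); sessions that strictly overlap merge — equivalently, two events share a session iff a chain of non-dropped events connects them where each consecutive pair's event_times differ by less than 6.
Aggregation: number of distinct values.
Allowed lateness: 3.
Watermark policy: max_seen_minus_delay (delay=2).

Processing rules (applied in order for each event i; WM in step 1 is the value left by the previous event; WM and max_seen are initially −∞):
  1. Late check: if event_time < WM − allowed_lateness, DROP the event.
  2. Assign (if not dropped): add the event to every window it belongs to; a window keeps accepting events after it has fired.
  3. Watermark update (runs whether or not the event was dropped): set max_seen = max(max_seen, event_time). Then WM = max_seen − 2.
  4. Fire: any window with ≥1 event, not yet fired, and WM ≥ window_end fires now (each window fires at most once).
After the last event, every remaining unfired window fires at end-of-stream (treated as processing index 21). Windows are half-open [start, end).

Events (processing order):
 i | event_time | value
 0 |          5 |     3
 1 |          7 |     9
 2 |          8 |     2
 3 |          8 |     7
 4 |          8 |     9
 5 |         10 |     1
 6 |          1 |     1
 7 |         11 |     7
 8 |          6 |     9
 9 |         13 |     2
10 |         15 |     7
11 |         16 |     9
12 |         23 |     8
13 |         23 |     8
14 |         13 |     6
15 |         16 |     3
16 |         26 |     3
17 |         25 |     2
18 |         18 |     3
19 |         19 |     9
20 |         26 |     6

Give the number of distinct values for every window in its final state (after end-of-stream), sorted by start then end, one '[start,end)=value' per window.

[5,22)=5 [23,32)=4

i=0 t=5 v=3: → [5,11); WM=3
i=1 t=7 v=9: → [5,13); WM=5
i=2 t=8 v=2: → [5,14); WM=6
i=3 t=8 v=7: → [5,14); WM=6
i=4 t=8 v=9: → [5,14); WM=6
i=5 t=10 v=1: → [5,16); WM=8
i=6 t=1 v=1: DROP (t<8-3); WM=8
i=7 t=11 v=7: → [5,17); WM=9
i=8 t=6 v=9: → [5,17); WM=9
i=9 t=13 v=2: → [5,19); WM=11
i=10 t=15 v=7: → [5,21); WM=13
i=11 t=16 v=9: → [5,22); WM=14
i=12 t=23 v=8: → [23,29); WM=21
i=13 t=23 v=8: → [23,29); WM=21
i=14 t=13 v=6: DROP (t<21-3); WM=21
i=15 t=16 v=3: DROP (t<21-3); WM=21
i=16 t=26 v=3: → [23,32); WM=24
i=17 t=25 v=2: → [23,32); WM=24
i=18 t=18 v=3: DROP (t<24-3); WM=24
i=19 t=19 v=9: DROP (t<24-3); WM=24
i=20 t=26 v=6: → [23,32); WM=24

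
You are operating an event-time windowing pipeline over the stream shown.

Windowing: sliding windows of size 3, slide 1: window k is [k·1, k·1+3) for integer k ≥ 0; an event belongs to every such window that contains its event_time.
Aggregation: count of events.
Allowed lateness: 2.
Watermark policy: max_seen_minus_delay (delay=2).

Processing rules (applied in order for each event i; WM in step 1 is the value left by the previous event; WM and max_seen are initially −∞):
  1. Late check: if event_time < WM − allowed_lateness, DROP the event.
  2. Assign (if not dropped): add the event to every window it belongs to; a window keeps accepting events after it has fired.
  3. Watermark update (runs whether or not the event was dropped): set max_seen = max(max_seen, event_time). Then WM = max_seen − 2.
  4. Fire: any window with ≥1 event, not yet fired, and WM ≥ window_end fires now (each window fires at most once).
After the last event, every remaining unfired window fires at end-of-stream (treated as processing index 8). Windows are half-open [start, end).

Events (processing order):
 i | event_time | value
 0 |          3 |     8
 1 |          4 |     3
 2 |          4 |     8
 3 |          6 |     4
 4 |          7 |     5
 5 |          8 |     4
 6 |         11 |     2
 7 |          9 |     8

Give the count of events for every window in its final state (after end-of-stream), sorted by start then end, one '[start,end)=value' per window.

[1,4)=1 [2,5)=3 [3,6)=3 [4,7)=3 [5,8)=2 [6,9)=3 [7,10)=3 [8,11)=2 [9,12)=2 [10,13)=1 [11,14)=1

i=0 t=3 v=8: → [3,6),[2,5),[1,4); WM=1
i=1 t=4 v=3: → [4,7),[3,6),[2,5); WM=2
i=2 t=4 v=8: → [4,7),[3,6),[2,5); WM=2
i=3 t=6 v=4: → [6,9),[5,8),[4,7); WM=4; [1,4) fires=1
i=4 t=7 v=5: → [7,10),[6,9),[5,8); WM=5; [2,5) fires=3
i=5 t=8 v=4: → [8,11),[7,10),[6,9); WM=6; [3,6) fires=3
i=6 t=11 v=2: → [11,14),[10,13),[9,12); WM=9; [4,7) fires=3 [5,8) fires=2 [6,9) fires=3
i=7 t=9 v=8: → [9,12),[8,11),[7,10); WM=9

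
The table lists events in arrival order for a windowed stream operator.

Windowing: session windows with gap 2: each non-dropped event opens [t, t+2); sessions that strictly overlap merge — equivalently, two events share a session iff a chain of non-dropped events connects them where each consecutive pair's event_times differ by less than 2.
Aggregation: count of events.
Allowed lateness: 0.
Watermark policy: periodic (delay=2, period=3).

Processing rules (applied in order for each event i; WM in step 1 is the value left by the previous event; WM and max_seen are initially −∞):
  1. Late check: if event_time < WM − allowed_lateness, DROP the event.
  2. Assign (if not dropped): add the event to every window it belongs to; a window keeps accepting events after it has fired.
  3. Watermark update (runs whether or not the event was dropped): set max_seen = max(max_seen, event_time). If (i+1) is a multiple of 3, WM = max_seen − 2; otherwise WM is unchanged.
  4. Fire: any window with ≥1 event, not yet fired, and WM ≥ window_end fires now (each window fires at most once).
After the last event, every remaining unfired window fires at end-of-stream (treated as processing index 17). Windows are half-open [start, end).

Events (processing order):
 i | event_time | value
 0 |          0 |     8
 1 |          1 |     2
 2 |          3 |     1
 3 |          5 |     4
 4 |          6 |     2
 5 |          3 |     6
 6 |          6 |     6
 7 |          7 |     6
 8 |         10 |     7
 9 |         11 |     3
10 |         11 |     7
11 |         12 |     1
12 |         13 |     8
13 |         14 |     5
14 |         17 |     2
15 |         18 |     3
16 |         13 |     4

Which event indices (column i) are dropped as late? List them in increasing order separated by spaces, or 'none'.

16

i=0 t=0 v=8: → [0,2); WM=−∞
i=1 t=1 v=2: → [0,3); WM=−∞
i=2 t=3 v=1: → [3,5); WM=1
i=3 t=5 v=4: → [5,7); WM=1
i=4 t=6 v=2: → [5,8); WM=1
i=5 t=3 v=6: → [3,5); WM=4
i=6 t=6 v=6: → [5,8); WM=4
i=7 t=7 v=6: → [5,9); WM=4
i=8 t=10 v=7: → [10,12); WM=8
i=9 t=11 v=3: → [10,13); WM=8
i=10 t=11 v=7: → [10,13); WM=8
i=11 t=12 v=1: → [10,14); WM=10
i=12 t=13 v=8: → [10,15); WM=10
i=13 t=14 v=5: → [10,16); WM=10
i=14 t=17 v=2: → [17,19); WM=15
i=15 t=18 v=3: → [17,20); WM=15
i=16 t=13 v=4: DROP (t<15-0); WM=15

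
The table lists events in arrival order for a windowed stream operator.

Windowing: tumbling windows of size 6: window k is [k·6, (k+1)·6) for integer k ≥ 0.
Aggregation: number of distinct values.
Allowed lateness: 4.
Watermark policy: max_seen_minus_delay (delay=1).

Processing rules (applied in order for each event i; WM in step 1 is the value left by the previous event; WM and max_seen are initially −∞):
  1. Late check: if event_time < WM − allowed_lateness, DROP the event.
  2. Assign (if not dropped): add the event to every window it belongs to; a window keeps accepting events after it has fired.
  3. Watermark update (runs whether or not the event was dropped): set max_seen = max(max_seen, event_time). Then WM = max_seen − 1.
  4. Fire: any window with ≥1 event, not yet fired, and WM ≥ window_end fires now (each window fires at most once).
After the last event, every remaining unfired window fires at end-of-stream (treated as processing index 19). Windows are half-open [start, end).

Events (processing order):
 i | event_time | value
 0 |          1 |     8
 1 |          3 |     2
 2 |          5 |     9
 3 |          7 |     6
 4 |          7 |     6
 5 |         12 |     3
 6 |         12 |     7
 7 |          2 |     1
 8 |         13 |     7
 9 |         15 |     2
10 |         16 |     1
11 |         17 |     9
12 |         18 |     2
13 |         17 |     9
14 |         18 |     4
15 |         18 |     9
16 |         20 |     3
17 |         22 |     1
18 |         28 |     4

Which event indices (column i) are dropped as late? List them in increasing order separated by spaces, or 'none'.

7

i=0 t=1 v=8: → [0,6); WM=0
i=1 t=3 v=2: → [0,6); WM=2
i=2 t=5 v=9: → [0,6); WM=4
i=3 t=7 v=6: → [6,12); WM=6; [0,6) fires=3
i=4 t=7 v=6: → [6,12); WM=6
i=5 t=12 v=3: → [12,18); WM=11
i=6 t=12 v=7: → [12,18); WM=11
i=7 t=2 v=1: DROP (t<11-4); WM=11
i=8 t=13 v=7: → [12,18); WM=12; [6,12) fires=1
i=9 t=15 v=2: → [12,18); WM=14
i=10 t=16 v=1: → [12,18); WM=15
i=11 t=17 v=9: → [12,18); WM=16
i=12 t=18 v=2: → [18,24); WM=17
i=13 t=17 v=9: → [12,18); WM=17
i=14 t=18 v=4: → [18,24); WM=17
i=15 t=18 v=9: → [18,24); WM=17
i=16 t=20 v=3: → [18,24); WM=19; [12,18) fires=5
i=17 t=22 v=1: → [18,24); WM=21
i=18 t=28 v=4: → [24,30); WM=27; [18,24) fires=5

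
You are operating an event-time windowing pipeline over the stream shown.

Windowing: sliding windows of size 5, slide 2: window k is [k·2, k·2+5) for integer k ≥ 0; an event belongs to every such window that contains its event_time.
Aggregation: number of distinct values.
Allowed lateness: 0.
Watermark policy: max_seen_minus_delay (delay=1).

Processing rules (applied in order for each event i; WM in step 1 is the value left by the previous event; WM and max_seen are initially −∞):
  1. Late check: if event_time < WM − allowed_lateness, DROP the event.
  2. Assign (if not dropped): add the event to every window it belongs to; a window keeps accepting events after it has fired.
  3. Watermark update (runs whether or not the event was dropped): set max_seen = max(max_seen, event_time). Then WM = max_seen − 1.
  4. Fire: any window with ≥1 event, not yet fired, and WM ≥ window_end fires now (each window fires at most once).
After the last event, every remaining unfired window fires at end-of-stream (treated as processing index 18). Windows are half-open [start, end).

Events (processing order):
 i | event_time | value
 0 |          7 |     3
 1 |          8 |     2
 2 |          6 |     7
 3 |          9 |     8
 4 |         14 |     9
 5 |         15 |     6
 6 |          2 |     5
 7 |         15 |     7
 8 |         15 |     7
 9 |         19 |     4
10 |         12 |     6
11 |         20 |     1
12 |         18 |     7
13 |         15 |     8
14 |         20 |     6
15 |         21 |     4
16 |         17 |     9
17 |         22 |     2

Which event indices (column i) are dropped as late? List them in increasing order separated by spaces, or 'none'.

i=0 t=7 v=3: → [6,11),[4,9); WM=6
i=1 t=8 v=2: → [8,13),[6,11),[4,9); WM=7
i=2 t=6 v=7: DROP (t<7-0); WM=7
i=3 t=9 v=8: → [8,13),[6,11); WM=8
i=4 t=14 v=9: → [14,19),[12,17),[10,15); WM=13; [4,9) fires=2 [6,11) fires=3 [8,13) fires=2
i=5 t=15 v=6: → [14,19),[12,17); WM=14
i=6 t=2 v=5: DROP (t<14-0); WM=14
i=7 t=15 v=7: → [14,19),[12,17); WM=14
i=8 t=15 v=7: → [14,19),[12,17); WM=14
i=9 t=19 v=4: → [18,23),[16,21); WM=18; [10,15) fires=1 [12,17) fires=3
i=10 t=12 v=6: DROP (t<18-0); WM=18
i=11 t=20 v=1: → [20,25),[18,23),[16,21); WM=19; [14,19) fires=3
i=12 t=18 v=7: DROP (t<19-0); WM=19
i=13 t=15 v=8: DROP (t<19-0); WM=19
i=14 t=20 v=6: → [20,25),[18,23),[16,21); WM=19
i=15 t=21 v=4: → [20,25),[18,23); WM=20
i=16 t=17 v=9: DROP (t<20-0); WM=20
i=17 t=22 v=2: → [22,27),[20,25),[18,23); WM=21; [16,21) fires=3

2 6 10 12 13 16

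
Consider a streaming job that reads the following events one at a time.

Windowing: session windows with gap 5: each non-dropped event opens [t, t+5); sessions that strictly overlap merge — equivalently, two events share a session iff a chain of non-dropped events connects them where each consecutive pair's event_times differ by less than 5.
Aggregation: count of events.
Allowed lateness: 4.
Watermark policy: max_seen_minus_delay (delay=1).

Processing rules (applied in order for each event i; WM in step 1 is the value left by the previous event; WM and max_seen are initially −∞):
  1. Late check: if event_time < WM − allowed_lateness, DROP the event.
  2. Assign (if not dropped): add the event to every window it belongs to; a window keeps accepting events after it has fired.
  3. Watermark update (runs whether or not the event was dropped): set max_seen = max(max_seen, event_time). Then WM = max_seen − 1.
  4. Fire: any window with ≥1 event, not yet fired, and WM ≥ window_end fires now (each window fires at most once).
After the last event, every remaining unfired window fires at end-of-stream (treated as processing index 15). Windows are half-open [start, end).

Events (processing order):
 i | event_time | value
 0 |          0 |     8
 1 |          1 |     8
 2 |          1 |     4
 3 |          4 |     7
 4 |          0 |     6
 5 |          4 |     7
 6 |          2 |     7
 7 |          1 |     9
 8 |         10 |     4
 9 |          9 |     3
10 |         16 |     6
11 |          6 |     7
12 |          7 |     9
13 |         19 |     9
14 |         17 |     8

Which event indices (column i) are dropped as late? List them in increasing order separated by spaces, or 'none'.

11 12

i=0 t=0 v=8: → [0,5); WM=-1
i=1 t=1 v=8: → [0,6); WM=0
i=2 t=1 v=4: → [0,6); WM=0
i=3 t=4 v=7: → [0,9); WM=3
i=4 t=0 v=6: → [0,9); WM=3
i=5 t=4 v=7: → [0,9); WM=3
i=6 t=2 v=7: → [0,9); WM=3
i=7 t=1 v=9: → [0,9); WM=3
i=8 t=10 v=4: → [10,15); WM=9
i=9 t=9 v=3: → [9,15); WM=9
i=10 t=16 v=6: → [16,21); WM=15
i=11 t=6 v=7: DROP (t<15-4); WM=15
i=12 t=7 v=9: DROP (t<15-4); WM=15
i=13 t=19 v=9: → [16,24); WM=18
i=14 t=17 v=8: → [16,24); WM=18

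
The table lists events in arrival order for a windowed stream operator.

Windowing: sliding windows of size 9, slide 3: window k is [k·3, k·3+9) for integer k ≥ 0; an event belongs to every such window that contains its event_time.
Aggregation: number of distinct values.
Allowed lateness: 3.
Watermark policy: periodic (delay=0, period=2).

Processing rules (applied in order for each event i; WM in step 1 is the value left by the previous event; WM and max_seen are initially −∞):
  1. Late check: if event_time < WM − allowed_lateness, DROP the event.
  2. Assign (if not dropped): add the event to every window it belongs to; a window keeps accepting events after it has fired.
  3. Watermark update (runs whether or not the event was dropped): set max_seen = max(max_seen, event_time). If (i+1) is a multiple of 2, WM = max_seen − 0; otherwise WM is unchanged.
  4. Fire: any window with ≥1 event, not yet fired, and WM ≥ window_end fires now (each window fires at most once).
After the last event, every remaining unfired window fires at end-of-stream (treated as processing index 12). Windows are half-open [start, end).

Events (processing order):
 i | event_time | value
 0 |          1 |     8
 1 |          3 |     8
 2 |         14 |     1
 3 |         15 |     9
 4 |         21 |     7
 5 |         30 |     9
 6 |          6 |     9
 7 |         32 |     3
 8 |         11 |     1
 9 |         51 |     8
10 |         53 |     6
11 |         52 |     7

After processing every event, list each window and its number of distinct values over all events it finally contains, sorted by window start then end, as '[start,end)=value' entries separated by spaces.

[0,9)=1 [3,12)=1 [6,15)=1 [9,18)=2 [12,21)=2 [15,24)=2 [18,27)=1 [21,30)=1 [24,33)=2 [27,36)=2 [30,39)=2 [45,54)=3 [48,57)=3 [51,60)=3

i=0 t=1 v=8: → [0,9); WM=−∞
i=1 t=3 v=8: → [3,12),[0,9); WM=3
i=2 t=14 v=1: → [12,21),[9,18),[6,15); WM=3
i=3 t=15 v=9: → [15,24),[12,21),[9,18); WM=15; [0,9) fires=1 [3,12) fires=1 [6,15) fires=1
i=4 t=21 v=7: → [21,30),[18,27),[15,24); WM=15
i=5 t=30 v=9: → [30,39),[27,36),[24,33); WM=30; [9,18) fires=2 [12,21) fires=2 [15,24) fires=2 [18,27) fires=1 [21,30) fires=1
i=6 t=6 v=9: DROP (t<30-3); WM=30
i=7 t=32 v=3: → [30,39),[27,36),[24,33); WM=32
i=8 t=11 v=1: DROP (t<32-3); WM=32
i=9 t=51 v=8: → [51,60),[48,57),[45,54); WM=51; [24,33) fires=2 [27,36) fires=2 [30,39) fires=2
i=10 t=53 v=6: → [51,60),[48,57),[45,54); WM=51
i=11 t=52 v=7: → [51,60),[48,57),[45,54); WM=53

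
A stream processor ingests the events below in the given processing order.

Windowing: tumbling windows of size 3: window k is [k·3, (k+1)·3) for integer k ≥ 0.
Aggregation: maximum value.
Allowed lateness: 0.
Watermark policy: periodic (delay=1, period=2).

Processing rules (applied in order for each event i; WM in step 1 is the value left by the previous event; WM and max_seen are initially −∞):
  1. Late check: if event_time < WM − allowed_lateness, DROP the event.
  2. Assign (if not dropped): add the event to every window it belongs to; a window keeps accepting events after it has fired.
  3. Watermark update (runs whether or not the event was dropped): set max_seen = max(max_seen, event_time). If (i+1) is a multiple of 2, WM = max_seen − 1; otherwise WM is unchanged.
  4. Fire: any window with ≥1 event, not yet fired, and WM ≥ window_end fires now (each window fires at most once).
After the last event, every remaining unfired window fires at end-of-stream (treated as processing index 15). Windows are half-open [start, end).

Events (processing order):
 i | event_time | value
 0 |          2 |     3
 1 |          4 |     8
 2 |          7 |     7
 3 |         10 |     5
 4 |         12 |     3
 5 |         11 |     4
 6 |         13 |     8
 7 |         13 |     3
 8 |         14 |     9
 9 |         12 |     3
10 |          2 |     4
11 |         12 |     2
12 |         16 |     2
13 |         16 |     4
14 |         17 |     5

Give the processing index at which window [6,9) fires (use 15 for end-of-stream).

i=0 t=2 v=3: → [0,3); WM=−∞
i=1 t=4 v=8: → [3,6); WM=3; [0,3) fires=3
i=2 t=7 v=7: → [6,9); WM=3
i=3 t=10 v=5: → [9,12); WM=9; [3,6) fires=8 [6,9) fires=7
i=4 t=12 v=3: → [12,15); WM=9
i=5 t=11 v=4: → [9,12); WM=11
i=6 t=13 v=8: → [12,15); WM=11
i=7 t=13 v=3: → [12,15); WM=12; [9,12) fires=5
i=8 t=14 v=9: → [12,15); WM=12
i=9 t=12 v=3: → [12,15); WM=13
i=10 t=2 v=4: DROP (t<13-0); WM=13
i=11 t=12 v=2: DROP (t<13-0); WM=13
i=12 t=16 v=2: → [15,18); WM=13
i=13 t=16 v=4: → [15,18); WM=15; [12,15) fires=9
i=14 t=17 v=5: → [15,18); WM=15

3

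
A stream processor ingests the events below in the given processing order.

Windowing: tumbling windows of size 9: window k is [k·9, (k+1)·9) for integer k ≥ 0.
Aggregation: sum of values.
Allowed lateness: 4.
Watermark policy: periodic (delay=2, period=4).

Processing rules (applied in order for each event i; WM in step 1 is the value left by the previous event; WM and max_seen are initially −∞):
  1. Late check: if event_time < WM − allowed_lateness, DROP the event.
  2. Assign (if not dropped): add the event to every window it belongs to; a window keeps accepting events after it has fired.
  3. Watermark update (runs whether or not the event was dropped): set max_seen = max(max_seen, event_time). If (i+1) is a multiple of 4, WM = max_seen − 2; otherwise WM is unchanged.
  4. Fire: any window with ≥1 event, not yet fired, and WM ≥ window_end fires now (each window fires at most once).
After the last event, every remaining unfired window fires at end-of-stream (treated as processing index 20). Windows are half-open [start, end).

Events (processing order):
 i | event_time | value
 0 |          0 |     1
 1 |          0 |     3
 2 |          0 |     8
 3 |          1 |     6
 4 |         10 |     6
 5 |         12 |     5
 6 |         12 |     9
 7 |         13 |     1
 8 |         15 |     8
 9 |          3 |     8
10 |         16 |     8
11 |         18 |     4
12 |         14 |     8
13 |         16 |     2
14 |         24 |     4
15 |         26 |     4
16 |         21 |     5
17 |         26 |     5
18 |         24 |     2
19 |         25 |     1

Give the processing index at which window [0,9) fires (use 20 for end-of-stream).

7

i=0 t=0 v=1: → [0,9); WM=−∞
i=1 t=0 v=3: → [0,9); WM=−∞
i=2 t=0 v=8: → [0,9); WM=−∞
i=3 t=1 v=6: → [0,9); WM=-1
i=4 t=10 v=6: → [9,18); WM=-1
i=5 t=12 v=5: → [9,18); WM=-1
i=6 t=12 v=9: → [9,18); WM=-1
i=7 t=13 v=1: → [9,18); WM=11; [0,9) fires=18
i=8 t=15 v=8: → [9,18); WM=11
i=9 t=3 v=8: DROP (t<11-4); WM=11
i=10 t=16 v=8: → [9,18); WM=11
i=11 t=18 v=4: → [18,27); WM=16
i=12 t=14 v=8: → [9,18); WM=16
i=13 t=16 v=2: → [9,18); WM=16
i=14 t=24 v=4: → [18,27); WM=16
i=15 t=26 v=4: → [18,27); WM=24; [9,18) fires=47
i=16 t=21 v=5: → [18,27); WM=24
i=17 t=26 v=5: → [18,27); WM=24
i=18 t=24 v=2: → [18,27); WM=24
i=19 t=25 v=1: → [18,27); WM=24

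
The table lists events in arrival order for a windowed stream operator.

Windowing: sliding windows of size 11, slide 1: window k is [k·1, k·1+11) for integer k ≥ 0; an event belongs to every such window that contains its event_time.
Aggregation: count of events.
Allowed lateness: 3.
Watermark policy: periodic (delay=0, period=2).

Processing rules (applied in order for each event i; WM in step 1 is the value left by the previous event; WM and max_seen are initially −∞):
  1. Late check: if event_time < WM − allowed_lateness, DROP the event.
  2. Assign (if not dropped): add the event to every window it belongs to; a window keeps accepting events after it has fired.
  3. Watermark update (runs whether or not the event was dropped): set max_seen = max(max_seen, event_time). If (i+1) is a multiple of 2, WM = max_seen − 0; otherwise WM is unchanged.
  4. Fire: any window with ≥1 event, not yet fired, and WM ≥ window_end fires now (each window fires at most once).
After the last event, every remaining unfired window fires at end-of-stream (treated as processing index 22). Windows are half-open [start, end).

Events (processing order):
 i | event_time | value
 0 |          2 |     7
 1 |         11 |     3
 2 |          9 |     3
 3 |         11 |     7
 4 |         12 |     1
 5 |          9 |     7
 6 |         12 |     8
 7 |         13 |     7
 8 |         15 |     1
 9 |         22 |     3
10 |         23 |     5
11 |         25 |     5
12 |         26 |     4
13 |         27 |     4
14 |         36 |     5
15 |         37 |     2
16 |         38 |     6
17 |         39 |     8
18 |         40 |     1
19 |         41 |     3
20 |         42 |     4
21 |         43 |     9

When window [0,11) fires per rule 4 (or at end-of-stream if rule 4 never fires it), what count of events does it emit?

1

i=0 t=2 v=7: → [2,13),[1,12),[0,11); WM=−∞
i=1 t=11 v=3: → [11,22),[10,21),[9,20),[8,19),[7,18),[6,17),[5,16),[4,15),[3,14),[2,13),[1,12); WM=11; [0,11) fires=1
i=2 t=9 v=3: → [9,20),[8,19),[7,18),[6,17),[5,16),[4,15),[3,14),[2,13),[1,12),[0,11); WM=11
i=3 t=11 v=7: → [11,22),[10,21),[9,20),[8,19),[7,18),[6,17),[5,16),[4,15),[3,14),[2,13),[1,12); WM=11
i=4 t=12 v=1: → [12,23),[11,22),[10,21),[9,20),[8,19),[7,18),[6,17),[5,16),[4,15),[3,14),[2,13); WM=11
i=5 t=9 v=7: → [9,20),[8,19),[7,18),[6,17),[5,16),[4,15),[3,14),[2,13),[1,12),[0,11); WM=12; [1,12) fires=5
i=6 t=12 v=8: → [12,23),[11,22),[10,21),[9,20),[8,19),[7,18),[6,17),[5,16),[4,15),[3,14),[2,13); WM=12
i=7 t=13 v=7: → [13,24),[12,23),[11,22),[10,21),[9,20),[8,19),[7,18),[6,17),[5,16),[4,15),[3,14); WM=13; [2,13) fires=7
i=8 t=15 v=1: → [15,26),[14,25),[13,24),[12,23),[11,22),[10,21),[9,20),[8,19),[7,18),[6,17),[5,16); WM=13
i=9 t=22 v=3: → [22,33),[21,32),[20,31),[19,30),[18,29),[17,28),[16,27),[15,26),[14,25),[13,24),[12,23); WM=22; [3,14) fires=7 [4,15) fires=7 [5,16) fires=8 [6,17) fires=8 [7,18) fires=8 [8,19) fires=8 [9,20) fires=8 [10,21) fires=6 [11,22) fires=6
i=10 t=23 v=5: → [23,34),[22,33),[21,32),[20,31),[19,30),[18,29),[17,28),[16,27),[15,26),[14,25),[13,24); WM=22
i=11 t=25 v=5: → [25,36),[24,35),[23,34),[22,33),[21,32),[20,31),[19,30),[18,29),[17,28),[16,27),[15,26); WM=25; [12,23) fires=5 [13,24) fires=4 [14,25) fires=3
i=12 t=26 v=4: → [26,37),[25,36),[24,35),[23,34),[22,33),[21,32),[20,31),[19,30),[18,29),[17,28),[16,27); WM=25
i=13 t=27 v=4: → [27,38),[26,37),[25,36),[24,35),[23,34),[22,33),[21,32),[20,31),[19,30),[18,29),[17,28); WM=27; [15,26) fires=4 [16,27) fires=4
i=14 t=36 v=5: → [36,47),[35,46),[34,45),[33,44),[32,43),[31,42),[30,41),[29,40),[28,39),[27,38),[26,37); WM=27
i=15 t=37 v=2: → [37,48),[36,47),[35,46),[34,45),[33,44),[32,43),[31,42),[30,41),[29,40),[28,39),[27,38); WM=37; [17,28) fires=5 [18,29) fires=5 [19,30) fires=5 [20,31) fires=5 [21,32) fires=5 [22,33) fires=5 [23,34) fires=4 [24,35) fires=3 [25,36) fires=3 [26,37) fires=3
i=16 t=38 v=6: → [38,49),[37,48),[36,47),[35,46),[34,45),[33,44),[32,43),[31,42),[30,41),[29,40),[28,39); WM=37
i=17 t=39 v=8: → [39,50),[38,49),[37,48),[36,47),[35,46),[34,45),[33,44),[32,43),[31,42),[30,41),[29,40); WM=39; [27,38) fires=3 [28,39) fires=3
i=18 t=40 v=1: → [40,51),[39,50),[38,49),[37,48),[36,47),[35,46),[34,45),[33,44),[32,43),[31,42),[30,41); WM=39
i=19 t=41 v=3: → [41,52),[40,51),[39,50),[38,49),[37,48),[36,47),[35,46),[34,45),[33,44),[32,43),[31,42); WM=41; [29,40) fires=4 [30,41) fires=5
i=20 t=42 v=4: → [42,53),[41,52),[40,51),[39,50),[38,49),[37,48),[36,47),[35,46),[34,45),[33,44),[32,43); WM=41
i=21 t=43 v=9: → [43,54),[42,53),[41,52),[40,51),[39,50),[38,49),[37,48),[36,47),[35,46),[34,45),[33,44); WM=43; [31,42) fires=6 [32,43) fires=7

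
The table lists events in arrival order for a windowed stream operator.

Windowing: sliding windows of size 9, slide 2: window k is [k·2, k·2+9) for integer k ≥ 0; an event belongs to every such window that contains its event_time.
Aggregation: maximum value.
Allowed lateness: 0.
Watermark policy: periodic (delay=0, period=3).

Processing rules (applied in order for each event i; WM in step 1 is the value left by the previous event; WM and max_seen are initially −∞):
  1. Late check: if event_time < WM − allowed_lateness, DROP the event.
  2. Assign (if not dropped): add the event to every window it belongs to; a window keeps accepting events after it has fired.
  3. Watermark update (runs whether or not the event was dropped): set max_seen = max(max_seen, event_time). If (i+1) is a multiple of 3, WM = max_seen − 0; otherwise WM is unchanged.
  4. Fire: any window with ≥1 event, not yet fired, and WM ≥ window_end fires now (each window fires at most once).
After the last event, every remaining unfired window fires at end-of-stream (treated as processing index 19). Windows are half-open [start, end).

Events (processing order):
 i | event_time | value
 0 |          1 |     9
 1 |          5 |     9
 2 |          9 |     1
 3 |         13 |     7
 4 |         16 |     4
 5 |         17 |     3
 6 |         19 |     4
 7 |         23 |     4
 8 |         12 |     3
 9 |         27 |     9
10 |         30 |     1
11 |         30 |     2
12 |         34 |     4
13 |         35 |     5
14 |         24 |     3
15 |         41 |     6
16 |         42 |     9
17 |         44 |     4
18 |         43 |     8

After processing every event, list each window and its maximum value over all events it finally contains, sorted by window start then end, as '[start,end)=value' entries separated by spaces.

[0,9)=9 [2,11)=9 [4,13)=9 [6,15)=7 [8,17)=7 [10,19)=7 [12,21)=7 [14,23)=4 [16,25)=4 [18,27)=4 [20,29)=9 [22,31)=9 [24,33)=9 [26,35)=9 [28,37)=5 [30,39)=5 [32,41)=5 [34,43)=9 [36,45)=9 [38,47)=9 [40,49)=9 [42,51)=9 [44,53)=4

i=0 t=1 v=9: → [0,9); WM=−∞
i=1 t=5 v=9: → [4,13),[2,11),[0,9); WM=−∞
i=2 t=9 v=1: → [8,17),[6,15),[4,13),[2,11); WM=9; [0,9) fires=9
i=3 t=13 v=7: → [12,21),[10,19),[8,17),[6,15); WM=9
i=4 t=16 v=4: → [16,25),[14,23),[12,21),[10,19),[8,17); WM=9
i=5 t=17 v=3: → [16,25),[14,23),[12,21),[10,19); WM=17; [2,11) fires=9 [4,13) fires=9 [6,15) fires=7 [8,17) fires=7
i=6 t=19 v=4: → [18,27),[16,25),[14,23),[12,21); WM=17
i=7 t=23 v=4: → [22,31),[20,29),[18,27),[16,25); WM=17
i=8 t=12 v=3: DROP (t<17-0); WM=23; [10,19) fires=7 [12,21) fires=7 [14,23) fires=4
i=9 t=27 v=9: → [26,35),[24,33),[22,31),[20,29); WM=23
i=10 t=30 v=1: → [30,39),[28,37),[26,35),[24,33),[22,31); WM=23
i=11 t=30 v=2: → [30,39),[28,37),[26,35),[24,33),[22,31); WM=30; [16,25) fires=4 [18,27) fires=4 [20,29) fires=9
i=12 t=34 v=4: → [34,43),[32,41),[30,39),[28,37),[26,35); WM=30
i=13 t=35 v=5: → [34,43),[32,41),[30,39),[28,37); WM=30
i=14 t=24 v=3: DROP (t<30-0); WM=35; [22,31) fires=9 [24,33) fires=9 [26,35) fires=9
i=15 t=41 v=6: → [40,49),[38,47),[36,45),[34,43); WM=35
i=16 t=42 v=9: → [42,51),[40,49),[38,47),[36,45),[34,43); WM=35
i=17 t=44 v=4: → [44,53),[42,51),[40,49),[38,47),[36,45); WM=44; [28,37) fires=5 [30,39) fires=5 [32,41) fires=5 [34,43) fires=9
i=18 t=43 v=8: DROP (t<44-0); WM=44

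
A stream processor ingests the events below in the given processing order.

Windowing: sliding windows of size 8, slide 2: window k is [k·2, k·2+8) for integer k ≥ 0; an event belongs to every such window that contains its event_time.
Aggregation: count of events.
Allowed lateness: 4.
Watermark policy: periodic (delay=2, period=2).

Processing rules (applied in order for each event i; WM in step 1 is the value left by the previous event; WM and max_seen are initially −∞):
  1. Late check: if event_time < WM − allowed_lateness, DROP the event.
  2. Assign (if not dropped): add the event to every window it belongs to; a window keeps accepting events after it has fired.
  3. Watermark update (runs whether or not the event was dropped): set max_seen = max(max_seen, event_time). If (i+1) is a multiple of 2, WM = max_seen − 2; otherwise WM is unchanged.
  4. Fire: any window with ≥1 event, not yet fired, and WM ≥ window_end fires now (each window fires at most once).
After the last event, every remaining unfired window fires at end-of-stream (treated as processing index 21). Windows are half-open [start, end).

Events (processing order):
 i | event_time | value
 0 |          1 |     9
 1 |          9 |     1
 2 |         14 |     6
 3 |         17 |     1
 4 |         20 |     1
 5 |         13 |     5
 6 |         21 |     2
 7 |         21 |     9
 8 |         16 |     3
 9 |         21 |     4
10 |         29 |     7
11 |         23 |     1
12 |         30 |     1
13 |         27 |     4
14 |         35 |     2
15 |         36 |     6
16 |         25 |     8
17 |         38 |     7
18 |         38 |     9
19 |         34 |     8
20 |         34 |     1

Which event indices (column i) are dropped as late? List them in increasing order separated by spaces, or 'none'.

16

i=0 t=1 v=9: → [0,8); WM=−∞
i=1 t=9 v=1: → [8,16),[6,14),[4,12),[2,10); WM=7
i=2 t=14 v=6: → [14,22),[12,20),[10,18),[8,16); WM=7
i=3 t=17 v=1: → [16,24),[14,22),[12,20),[10,18); WM=15; [0,8) fires=1 [2,10) fires=1 [4,12) fires=1 [6,14) fires=1
i=4 t=20 v=1: → [20,28),[18,26),[16,24),[14,22); WM=15
i=5 t=13 v=5: → [12,20),[10,18),[8,16),[6,14); WM=18; [8,16) fires=3 [10,18) fires=3
i=6 t=21 v=2: → [20,28),[18,26),[16,24),[14,22); WM=18
i=7 t=21 v=9: → [20,28),[18,26),[16,24),[14,22); WM=19
i=8 t=16 v=3: → [16,24),[14,22),[12,20),[10,18); WM=19
i=9 t=21 v=4: → [20,28),[18,26),[16,24),[14,22); WM=19
i=10 t=29 v=7: → [28,36),[26,34),[24,32),[22,30); WM=19
i=11 t=23 v=1: → [22,30),[20,28),[18,26),[16,24); WM=27; [12,20) fires=4 [14,22) fires=7 [16,24) fires=7 [18,26) fires=5
i=12 t=30 v=1: → [30,38),[28,36),[26,34),[24,32); WM=27
i=13 t=27 v=4: → [26,34),[24,32),[22,30),[20,28); WM=28; [20,28) fires=6
i=14 t=35 v=2: → [34,42),[32,40),[30,38),[28,36); WM=28
i=15 t=36 v=6: → [36,44),[34,42),[32,40),[30,38); WM=34; [22,30) fires=3 [24,32) fires=3 [26,34) fires=3
i=16 t=25 v=8: DROP (t<34-4); WM=34
i=17 t=38 v=7: → [38,46),[36,44),[34,42),[32,40); WM=36; [28,36) fires=3
i=18 t=38 v=9: → [38,46),[36,44),[34,42),[32,40); WM=36
i=19 t=34 v=8: → [34,42),[32,40),[30,38),[28,36); WM=36
i=20 t=34 v=1: → [34,42),[32,40),[30,38),[28,36); WM=36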